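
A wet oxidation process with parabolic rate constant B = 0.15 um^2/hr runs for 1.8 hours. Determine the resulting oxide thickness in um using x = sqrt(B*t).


Step 1: Compute B*t = 0.15 * 1.8 = 0.27
Step 2: x = sqrt(0.27)
x = 0.52 um


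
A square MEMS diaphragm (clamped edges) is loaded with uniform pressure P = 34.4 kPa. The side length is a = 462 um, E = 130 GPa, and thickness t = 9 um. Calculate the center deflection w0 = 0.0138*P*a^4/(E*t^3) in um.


Step 1: Convert pressure to compatible units (E is in GPa, so P in GPa).
P = 34.4 kPa = 34.4e-6 GPa
Step 2: Compute numerator: 0.0138 * P * a^4.
a^4 = 462^4 = 45558341136
numerator = 0.0138 * 34.4e-6 * 45558341136 = 2.16275e+04
Step 3: Compute denominator: E * t^3 = 130 * 9^3 = 94770
Step 4: w0 = numerator / denominator = 2.16275e+04 / 94770 = 0.2282 um


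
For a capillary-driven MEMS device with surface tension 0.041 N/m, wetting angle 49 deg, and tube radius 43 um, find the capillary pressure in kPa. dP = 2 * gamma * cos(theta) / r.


Step 1: cos(49 deg) = 0.6561
Step 2: Convert r to m: r = 43e-6 m
Step 3: dP = 2 * 0.041 * 0.6561 / 43e-6 = 1251.2 Pa
Step 4: Convert Pa to kPa (divide by 1000).
dP = 1.25 kPa


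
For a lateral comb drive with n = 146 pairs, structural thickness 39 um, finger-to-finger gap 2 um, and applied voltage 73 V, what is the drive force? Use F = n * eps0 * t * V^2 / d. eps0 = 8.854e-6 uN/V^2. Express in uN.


Step 1: Parameters: n=146, eps0=8.854e-6 uN/V^2, t=39 um, V=73 V, d=2 um
Step 2: V^2 = 5329
Step 3: F = 146 * 8.854e-6 * 39 * 5329 / 2
F = 134.33 uN


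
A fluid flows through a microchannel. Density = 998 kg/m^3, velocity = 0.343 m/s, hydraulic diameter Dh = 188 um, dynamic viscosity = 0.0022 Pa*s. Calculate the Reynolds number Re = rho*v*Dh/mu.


Step 1: Convert Dh to meters: Dh = 188e-6 m
Step 2: Re = rho * v * Dh / mu
Re = 998 * 0.343 * 188e-6 / 0.0022
Re = 29.252


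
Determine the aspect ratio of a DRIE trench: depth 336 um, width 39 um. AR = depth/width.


Step 1: AR = depth / width
Step 2: AR = 336 / 39
AR = 8.6


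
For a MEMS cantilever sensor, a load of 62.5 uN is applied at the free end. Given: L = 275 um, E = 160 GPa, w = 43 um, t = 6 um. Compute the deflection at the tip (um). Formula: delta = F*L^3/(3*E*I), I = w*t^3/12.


Step 1: Calculate the second moment of area.
I = w * t^3 / 12 = 43 * 6^3 / 12 = 774.0 um^4
Step 2: Convert E to consistent units (1 GPa = 1000 uN/um^2).
E = 160 GPa = 160000 uN/um^2
Step 3: Calculate tip deflection.
delta = F * L^3 / (3 * E * I)
delta = 62.5 * 275^3 / (3 * 160000 * 774.0)
delta = 3.4986 um


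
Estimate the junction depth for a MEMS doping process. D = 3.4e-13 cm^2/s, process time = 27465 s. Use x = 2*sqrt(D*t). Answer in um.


Step 1: Compute D*t = 3.4e-13 * 27465 = 9.3381e-09 cm^2
Step 2: sqrt(D*t) = 9.66338e-05 cm
Step 3: x = 2 * 9.66338e-05 cm = 1.932676e-04 cm
Step 4: Convert to um (1 cm = 1e4 um): x = 1.933 um


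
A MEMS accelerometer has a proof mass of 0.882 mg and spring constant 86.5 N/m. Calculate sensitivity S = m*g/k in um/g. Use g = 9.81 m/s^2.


Step 1: Convert mass: m = 0.882 mg = 8.82e-07 kg
Step 2: S = m * g / k = 8.82e-07 * 9.81 / 86.5
Step 3: S = 1.00e-07 m/g
Step 4: Convert to um/g: S = 0.1 um/g


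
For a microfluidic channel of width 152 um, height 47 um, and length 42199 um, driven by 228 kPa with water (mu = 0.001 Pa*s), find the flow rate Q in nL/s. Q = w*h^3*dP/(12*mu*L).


Step 1: Convert all dimensions to SI (meters).
w = 152e-6 m, h = 47e-6 m, L = 42199e-6 m, dP = 228e3 Pa
Step 2: Q = w * h^3 * dP / (12 * mu * L)
Q = 152e-6 * (47e-6)^3 * 228e3 / (12 * 0.001 * 42199e-6) = 7.10540117e-09 m^3/s
Step 3: Convert Q from m^3/s to nL/s (1 m^3 = 1e12 nL, so multiply by 1e12).
Q = 7105.401 nL/s


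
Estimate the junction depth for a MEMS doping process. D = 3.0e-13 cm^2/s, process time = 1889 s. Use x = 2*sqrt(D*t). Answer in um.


Step 1: Compute D*t = 3.0e-13 * 1889 = 5.667e-10 cm^2
Step 2: sqrt(D*t) = 2.3805e-05 cm
Step 3: x = 2 * 2.3805e-05 cm = 4.761e-05 cm
Step 4: Convert to um (1 cm = 1e4 um): x = 0.476 um


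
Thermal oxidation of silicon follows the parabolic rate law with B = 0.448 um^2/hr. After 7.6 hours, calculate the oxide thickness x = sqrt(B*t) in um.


Step 1: Compute B*t = 0.448 * 7.6 = 3.4048
Step 2: x = sqrt(3.4048)
x = 1.845 um


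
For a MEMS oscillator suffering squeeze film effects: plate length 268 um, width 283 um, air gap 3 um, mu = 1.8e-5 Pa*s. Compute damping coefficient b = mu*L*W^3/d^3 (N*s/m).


Step 1: Convert to SI.
L = 268e-6 m, W = 283e-6 m, d = 3e-6 m
Step 2: W^3 = (283e-6)^3 = 2.27e-11 m^3
Step 3: d^3 = (3e-6)^3 = 2.70e-17 m^3
Step 4: b = 1.8e-5 * 268e-6 * 2.27e-11 / 2.70e-17
b = 4.05e-03 N*s/m


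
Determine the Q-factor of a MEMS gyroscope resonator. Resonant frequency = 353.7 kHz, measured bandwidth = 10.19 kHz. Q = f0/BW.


Step 1: Q = f0 / bandwidth
Step 2: Q = 353.7 / 10.19
Q = 34.7


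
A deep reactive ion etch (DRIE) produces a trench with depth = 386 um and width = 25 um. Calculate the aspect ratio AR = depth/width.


Step 1: AR = depth / width
Step 2: AR = 386 / 25
AR = 15.4


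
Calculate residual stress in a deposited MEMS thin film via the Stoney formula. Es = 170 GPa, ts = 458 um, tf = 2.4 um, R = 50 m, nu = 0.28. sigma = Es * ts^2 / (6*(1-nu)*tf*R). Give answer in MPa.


Step 1: Compute numerator: Es * ts^2 = 170 * 458^2 = 35659880 (GPa*um^2)
Step 2: Compute denominator (R in um): 6*(1-nu)*tf*R = 6*0.72*2.4*50e6 = 518400000.0 (um^2)
Step 3: sigma (GPa) = 35659880 / 518400000.0 = 6.8788e-02 GPa
Step 4: Convert to MPa (x1000): sigma = 68.8 MPa


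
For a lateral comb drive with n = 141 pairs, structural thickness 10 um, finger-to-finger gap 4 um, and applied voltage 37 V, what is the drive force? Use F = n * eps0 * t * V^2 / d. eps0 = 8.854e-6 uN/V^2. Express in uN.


Step 1: Parameters: n=141, eps0=8.854e-6 uN/V^2, t=10 um, V=37 V, d=4 um
Step 2: V^2 = 1369
Step 3: F = 141 * 8.854e-6 * 10 * 1369 / 4
F = 4.273 uN


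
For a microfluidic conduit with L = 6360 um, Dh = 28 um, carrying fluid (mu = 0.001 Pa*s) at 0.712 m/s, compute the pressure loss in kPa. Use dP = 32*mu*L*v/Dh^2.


Step 1: Convert to SI: L = 6360e-6 m, Dh = 28e-6 m
Step 2: dP = 32 * 0.001 * 6360e-6 * 0.712 / (28e-6)^2
Step 3: dP = 184829.39 Pa
Step 4: Convert to kPa: dP = 184.83 kPa


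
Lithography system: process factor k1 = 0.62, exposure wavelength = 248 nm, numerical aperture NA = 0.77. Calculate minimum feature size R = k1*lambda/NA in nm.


Step 1: Identify values: k1 = 0.62, lambda = 248 nm, NA = 0.77
Step 2: R = k1 * lambda / NA
R = 0.62 * 248 / 0.77
R = 199.7 nm


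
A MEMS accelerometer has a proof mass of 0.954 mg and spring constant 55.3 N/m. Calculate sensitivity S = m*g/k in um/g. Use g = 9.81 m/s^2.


Step 1: Convert mass: m = 0.954 mg = 9.54e-07 kg
Step 2: S = m * g / k = 9.54e-07 * 9.81 / 55.3
Step 3: S = 1.69e-07 m/g
Step 4: Convert to um/g: S = 0.169 um/g


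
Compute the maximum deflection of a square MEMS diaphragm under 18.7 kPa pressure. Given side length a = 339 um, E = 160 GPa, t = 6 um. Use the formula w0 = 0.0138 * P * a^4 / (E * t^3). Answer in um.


Step 1: Convert pressure to compatible units (E is in GPa, so P in GPa).
P = 18.7 kPa = 18.7e-6 GPa
Step 2: Compute numerator: 0.0138 * P * a^4.
a^4 = 339^4 = 13206836241
numerator = 0.0138 * 18.7e-6 * 13206836241 = 3.4082e+03
Step 3: Compute denominator: E * t^3 = 160 * 6^3 = 34560
Step 4: w0 = numerator / denominator = 3.4082e+03 / 34560 = 0.0986 um


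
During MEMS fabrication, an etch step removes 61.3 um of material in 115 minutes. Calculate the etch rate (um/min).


Step 1: Etch rate = depth / time
Step 2: rate = 61.3 / 115
rate = 0.533 um/min


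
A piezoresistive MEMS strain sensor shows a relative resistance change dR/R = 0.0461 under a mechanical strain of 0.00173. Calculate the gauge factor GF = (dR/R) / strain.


Step 1: Identify values.
dR/R = 0.0461, strain = 0.00173
Step 2: GF = (dR/R) / strain = 0.0461 / 0.00173
GF = 26.6


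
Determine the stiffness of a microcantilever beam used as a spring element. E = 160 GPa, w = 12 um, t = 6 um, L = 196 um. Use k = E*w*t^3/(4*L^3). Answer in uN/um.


Step 1: Convert E to consistent units (1 GPa = 1000 uN/um^2).
E = 160 GPa = 160000 uN/um^2
Step 2: Compute t^3 = 6^3 = 216
Step 3: Compute L^3 = 196^3 = 7529536
Step 4: k = 160000 * 12 * 216 / (4 * 7529536)
k = 13.7698 uN/um


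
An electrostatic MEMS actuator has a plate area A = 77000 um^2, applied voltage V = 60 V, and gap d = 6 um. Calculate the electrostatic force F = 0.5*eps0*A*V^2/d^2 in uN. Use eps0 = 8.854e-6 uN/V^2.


Step 1: Identify parameters.
eps0 = 8.854e-6 uN/V^2, A = 77000 um^2, V = 60 V, d = 6 um
Step 2: Compute V^2 = 60^2 = 3600
Step 3: Compute d^2 = 6^2 = 36
Step 4: F = 0.5 * 8.854e-6 * 77000 * 3600 / 36
F = 34.088 uN


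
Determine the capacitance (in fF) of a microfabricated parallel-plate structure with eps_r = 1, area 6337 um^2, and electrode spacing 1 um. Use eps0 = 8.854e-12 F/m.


Step 1: Convert area to m^2: A = 6337e-12 m^2
Step 2: Convert gap to m: d = 1e-6 m
Step 3: C = eps0 * eps_r * A / d
C = 8.854e-12 * 1 * 6337e-12 / 1e-6
Step 4: Convert to fF (multiply by 1e15).
C = 56.11 fF


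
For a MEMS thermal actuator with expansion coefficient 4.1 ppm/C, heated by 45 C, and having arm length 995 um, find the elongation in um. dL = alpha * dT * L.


Step 1: Convert CTE: alpha = 4.1 ppm/C = 4.1e-6 /C
Step 2: dL = 4.1e-6 * 45 * 995
dL = 0.1836 um


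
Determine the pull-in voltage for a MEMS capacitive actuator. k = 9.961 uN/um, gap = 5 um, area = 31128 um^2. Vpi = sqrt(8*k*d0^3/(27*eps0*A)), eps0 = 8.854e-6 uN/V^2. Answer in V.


Step 1: Compute numerator: 8 * k * d0^3 = 8 * 9.961 * 5^3 = 9961.0
Step 2: Compute denominator: 27 * eps0 * A = 27 * 8.854e-6 * 31128 = 7.441397
Step 3: Vpi = sqrt(9961.0 / 7.441397)
Vpi = 36.59 V


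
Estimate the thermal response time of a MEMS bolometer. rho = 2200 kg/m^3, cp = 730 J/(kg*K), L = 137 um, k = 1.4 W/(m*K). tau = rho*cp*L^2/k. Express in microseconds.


Step 1: Convert L to m: L = 137e-6 m
Step 2: L^2 = (137e-6)^2 = 1.8769e-08 m^2
Step 3: tau = 2200 * 730 * 1.8769e-08 / 1.4 = 2.153072429e-02 s
Step 4: Convert to microseconds (multiply by 1e6).
tau = 21530.724 us


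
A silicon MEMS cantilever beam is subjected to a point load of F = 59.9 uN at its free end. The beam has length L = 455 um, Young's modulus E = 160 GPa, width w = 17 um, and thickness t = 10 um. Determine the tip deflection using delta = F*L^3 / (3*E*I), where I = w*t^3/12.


Step 1: Calculate the second moment of area.
I = w * t^3 / 12 = 17 * 10^3 / 12 = 1416.6667 um^4
Step 2: Convert E to consistent units (1 GPa = 1000 uN/um^2).
E = 160 GPa = 160000 uN/um^2
Step 3: Calculate tip deflection.
delta = F * L^3 / (3 * E * I)
delta = 59.9 * 455^3 / (3 * 160000 * 1416.6667)
delta = 8.2976 um


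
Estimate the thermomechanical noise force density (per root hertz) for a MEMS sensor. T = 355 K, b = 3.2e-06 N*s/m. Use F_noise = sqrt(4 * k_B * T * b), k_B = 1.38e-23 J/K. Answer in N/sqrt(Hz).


Step 1: Compute 4 * k_B * T * b
= 4 * 1.38e-23 * 355 * 3.2e-06
= 6.2707e-26 N^2/Hz
Step 2: F_noise = sqrt(6.2707e-26)
F_noise = 2.50e-13 N/sqrt(Hz)


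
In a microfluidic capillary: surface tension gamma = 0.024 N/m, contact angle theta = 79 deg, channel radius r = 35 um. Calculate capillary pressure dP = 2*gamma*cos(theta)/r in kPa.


Step 1: cos(79 deg) = 0.1908
Step 2: Convert r to m: r = 35e-6 m
Step 3: dP = 2 * 0.024 * 0.1908 / 35e-6 = 261.7 Pa
Step 4: Convert Pa to kPa (divide by 1000).
dP = 0.26 kPa


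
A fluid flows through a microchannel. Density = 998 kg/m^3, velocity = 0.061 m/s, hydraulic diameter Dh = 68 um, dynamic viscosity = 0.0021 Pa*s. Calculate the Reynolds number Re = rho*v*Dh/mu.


Step 1: Convert Dh to meters: Dh = 68e-6 m
Step 2: Re = rho * v * Dh / mu
Re = 998 * 0.061 * 68e-6 / 0.0021
Re = 1.971


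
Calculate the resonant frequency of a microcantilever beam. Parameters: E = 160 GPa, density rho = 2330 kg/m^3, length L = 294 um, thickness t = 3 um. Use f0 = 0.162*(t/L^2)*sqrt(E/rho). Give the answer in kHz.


Step 1: Convert units to SI.
t_SI = 3e-6 m, L_SI = 294e-6 m
Step 2: Calculate sqrt(E/rho).
sqrt(160e9 / 2330) = 8286.71 m/s
Step 3: Compute f0.
f0 = 0.162 * 3e-6 / (294e-6)^2 * 8286.71 = 46593.3 Hz = 46.59 kHz


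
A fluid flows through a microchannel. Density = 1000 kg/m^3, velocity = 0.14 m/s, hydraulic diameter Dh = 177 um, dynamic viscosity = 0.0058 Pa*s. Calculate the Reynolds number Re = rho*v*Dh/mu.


Step 1: Convert Dh to meters: Dh = 177e-6 m
Step 2: Re = rho * v * Dh / mu
Re = 1000 * 0.14 * 177e-6 / 0.0058
Re = 4.272


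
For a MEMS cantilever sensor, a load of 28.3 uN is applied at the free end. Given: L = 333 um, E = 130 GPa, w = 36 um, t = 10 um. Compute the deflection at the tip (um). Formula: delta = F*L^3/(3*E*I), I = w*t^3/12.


Step 1: Calculate the second moment of area.
I = w * t^3 / 12 = 36 * 10^3 / 12 = 3000.0 um^4
Step 2: Convert E to consistent units (1 GPa = 1000 uN/um^2).
E = 130 GPa = 130000 uN/um^2
Step 3: Calculate tip deflection.
delta = F * L^3 / (3 * E * I)
delta = 28.3 * 333^3 / (3 * 130000 * 3000.0)
delta = 0.8932 um


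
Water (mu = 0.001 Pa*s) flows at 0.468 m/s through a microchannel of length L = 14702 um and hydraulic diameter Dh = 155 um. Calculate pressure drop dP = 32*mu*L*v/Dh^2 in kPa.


Step 1: Convert to SI: L = 14702e-6 m, Dh = 155e-6 m
Step 2: dP = 32 * 0.001 * 14702e-6 * 0.468 / (155e-6)^2
Step 3: dP = 9164.50 Pa
Step 4: Convert to kPa: dP = 9.16 kPa


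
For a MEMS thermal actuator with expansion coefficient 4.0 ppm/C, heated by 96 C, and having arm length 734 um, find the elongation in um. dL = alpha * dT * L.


Step 1: Convert CTE: alpha = 4.0 ppm/C = 4.0e-6 /C
Step 2: dL = 4.0e-6 * 96 * 734
dL = 0.2819 um


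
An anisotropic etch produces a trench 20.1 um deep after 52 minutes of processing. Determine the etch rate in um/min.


Step 1: Etch rate = depth / time
Step 2: rate = 20.1 / 52
rate = 0.387 um/min


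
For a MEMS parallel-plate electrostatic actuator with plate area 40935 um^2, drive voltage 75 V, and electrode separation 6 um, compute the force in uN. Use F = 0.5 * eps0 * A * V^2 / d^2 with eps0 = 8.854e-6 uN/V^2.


Step 1: Identify parameters.
eps0 = 8.854e-6 uN/V^2, A = 40935 um^2, V = 75 V, d = 6 um
Step 2: Compute V^2 = 75^2 = 5625
Step 3: Compute d^2 = 6^2 = 36
Step 4: F = 0.5 * 8.854e-6 * 40935 * 5625 / 36
F = 28.316 uN


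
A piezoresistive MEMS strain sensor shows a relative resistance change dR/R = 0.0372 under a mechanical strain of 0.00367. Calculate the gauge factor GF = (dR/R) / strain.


Step 1: Identify values.
dR/R = 0.0372, strain = 0.00367
Step 2: GF = (dR/R) / strain = 0.0372 / 0.00367
GF = 10.1


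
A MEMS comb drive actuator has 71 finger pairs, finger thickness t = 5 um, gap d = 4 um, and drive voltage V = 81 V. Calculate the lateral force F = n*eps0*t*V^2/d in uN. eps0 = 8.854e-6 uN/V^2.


Step 1: Parameters: n=71, eps0=8.854e-6 uN/V^2, t=5 um, V=81 V, d=4 um
Step 2: V^2 = 6561
Step 3: F = 71 * 8.854e-6 * 5 * 6561 / 4
F = 5.156 uN


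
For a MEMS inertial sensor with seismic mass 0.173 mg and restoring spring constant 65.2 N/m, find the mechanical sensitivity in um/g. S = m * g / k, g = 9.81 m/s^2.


Step 1: Convert mass: m = 0.173 mg = 1.73e-07 kg
Step 2: S = m * g / k = 1.73e-07 * 9.81 / 65.2
Step 3: S = 2.60e-08 m/g
Step 4: Convert to um/g: S = 0.026 um/g


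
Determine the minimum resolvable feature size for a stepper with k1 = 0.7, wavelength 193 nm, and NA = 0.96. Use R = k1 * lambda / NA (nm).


Step 1: Identify values: k1 = 0.7, lambda = 193 nm, NA = 0.96
Step 2: R = k1 * lambda / NA
R = 0.7 * 193 / 0.96
R = 140.7 nm


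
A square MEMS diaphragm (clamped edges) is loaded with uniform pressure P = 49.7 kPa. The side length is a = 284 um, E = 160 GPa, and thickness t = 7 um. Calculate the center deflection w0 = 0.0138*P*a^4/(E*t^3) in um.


Step 1: Convert pressure to compatible units (E is in GPa, so P in GPa).
P = 49.7 kPa = 49.7e-6 GPa
Step 2: Compute numerator: 0.0138 * P * a^4.
a^4 = 284^4 = 6505390336
numerator = 0.0138 * 49.7e-6 * 6505390336 = 4.4618e+03
Step 3: Compute denominator: E * t^3 = 160 * 7^3 = 54880
Step 4: w0 = numerator / denominator = 4.4618e+03 / 54880 = 0.0813 um


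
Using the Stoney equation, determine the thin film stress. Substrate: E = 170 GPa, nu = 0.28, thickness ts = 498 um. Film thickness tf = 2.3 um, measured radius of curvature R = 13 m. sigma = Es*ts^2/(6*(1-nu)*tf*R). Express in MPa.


Step 1: Compute numerator: Es * ts^2 = 170 * 498^2 = 42160680 (GPa*um^2)
Step 2: Compute denominator (R in um): 6*(1-nu)*tf*R = 6*0.72*2.3*13e6 = 129168000.0 (um^2)
Step 3: sigma (GPa) = 42160680 / 129168000.0 = 3.26402e-01 GPa
Step 4: Convert to MPa (x1000): sigma = 326.4 MPa


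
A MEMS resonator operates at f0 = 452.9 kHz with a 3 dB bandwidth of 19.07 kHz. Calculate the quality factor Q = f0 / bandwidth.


Step 1: Q = f0 / bandwidth
Step 2: Q = 452.9 / 19.07
Q = 23.7


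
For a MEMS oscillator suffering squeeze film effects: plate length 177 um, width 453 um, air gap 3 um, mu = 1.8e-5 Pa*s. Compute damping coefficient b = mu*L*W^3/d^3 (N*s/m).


Step 1: Convert to SI.
L = 177e-6 m, W = 453e-6 m, d = 3e-6 m
Step 2: W^3 = (453e-6)^3 = 9.30e-11 m^3
Step 3: d^3 = (3e-6)^3 = 2.70e-17 m^3
Step 4: b = 1.8e-5 * 177e-6 * 9.30e-11 / 2.70e-17
b = 1.10e-02 N*s/m


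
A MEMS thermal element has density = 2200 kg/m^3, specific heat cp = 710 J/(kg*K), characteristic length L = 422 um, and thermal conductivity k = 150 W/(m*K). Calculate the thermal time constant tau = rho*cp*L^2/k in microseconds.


Step 1: Convert L to m: L = 422e-6 m
Step 2: L^2 = (422e-6)^2 = 1.78084e-07 m^2
Step 3: tau = 2200 * 710 * 1.78084e-07 / 150 = 1.85444805e-03 s
Step 4: Convert to microseconds (multiply by 1e6).
tau = 1854.448 us


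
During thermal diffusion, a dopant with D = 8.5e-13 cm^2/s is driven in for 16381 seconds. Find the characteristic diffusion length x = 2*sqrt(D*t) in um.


Step 1: Compute D*t = 8.5e-13 * 16381 = 1.392385e-08 cm^2
Step 2: sqrt(D*t) = 1.18e-04 cm
Step 3: x = 2 * 1.18e-04 cm = 2.36e-04 cm
Step 4: Convert to um (1 cm = 1e4 um): x = 2.36 um


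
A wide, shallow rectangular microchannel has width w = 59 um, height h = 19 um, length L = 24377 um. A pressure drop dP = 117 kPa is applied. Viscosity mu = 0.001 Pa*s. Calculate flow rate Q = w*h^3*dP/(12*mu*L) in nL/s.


Step 1: Convert all dimensions to SI (meters).
w = 59e-6 m, h = 19e-6 m, L = 24377e-6 m, dP = 117e3 Pa
Step 2: Q = w * h^3 * dP / (12 * mu * L)
Q = 59e-6 * (19e-6)^3 * 117e3 / (12 * 0.001 * 24377e-6) = 1.6185912e-10 m^3/s
Step 3: Convert Q from m^3/s to nL/s (1 m^3 = 1e12 nL, so multiply by 1e12).
Q = 161.859 nL/s


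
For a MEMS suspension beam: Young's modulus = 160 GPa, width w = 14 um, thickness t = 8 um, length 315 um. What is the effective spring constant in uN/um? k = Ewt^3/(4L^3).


Step 1: Convert E to consistent units (1 GPa = 1000 uN/um^2).
E = 160 GPa = 160000 uN/um^2
Step 2: Compute t^3 = 8^3 = 512
Step 3: Compute L^3 = 315^3 = 31255875
Step 4: k = 160000 * 14 * 512 / (4 * 31255875)
k = 9.1733 uN/um


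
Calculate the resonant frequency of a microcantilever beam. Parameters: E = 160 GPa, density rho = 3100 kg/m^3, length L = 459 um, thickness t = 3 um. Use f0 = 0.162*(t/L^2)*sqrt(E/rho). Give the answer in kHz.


Step 1: Convert units to SI.
t_SI = 3e-6 m, L_SI = 459e-6 m
Step 2: Calculate sqrt(E/rho).
sqrt(160e9 / 3100) = 7184.21 m/s
Step 3: Compute f0.
f0 = 0.162 * 3e-6 / (459e-6)^2 * 7184.21 = 16572.6 Hz = 16.57 kHz


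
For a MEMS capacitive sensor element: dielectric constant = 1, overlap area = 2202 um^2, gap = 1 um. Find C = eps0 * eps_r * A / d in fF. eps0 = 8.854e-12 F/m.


Step 1: Convert area to m^2: A = 2202e-12 m^2
Step 2: Convert gap to m: d = 1e-6 m
Step 3: C = eps0 * eps_r * A / d
C = 8.854e-12 * 1 * 2202e-12 / 1e-6
Step 4: Convert to fF (multiply by 1e15).
C = 19.5 fF


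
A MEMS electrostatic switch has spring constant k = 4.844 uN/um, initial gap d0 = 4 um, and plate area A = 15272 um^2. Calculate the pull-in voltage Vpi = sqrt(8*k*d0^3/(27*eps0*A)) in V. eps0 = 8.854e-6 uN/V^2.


Step 1: Compute numerator: 8 * k * d0^3 = 8 * 4.844 * 4^3 = 2480.128
Step 2: Compute denominator: 27 * eps0 * A = 27 * 8.854e-6 * 15272 = 3.650894
Step 3: Vpi = sqrt(2480.128 / 3.650894)
Vpi = 26.06 V


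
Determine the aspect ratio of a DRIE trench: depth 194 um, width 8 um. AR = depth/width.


Step 1: AR = depth / width
Step 2: AR = 194 / 8
AR = 24.3


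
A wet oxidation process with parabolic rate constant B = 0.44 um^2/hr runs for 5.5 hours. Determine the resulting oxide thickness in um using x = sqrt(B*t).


Step 1: Compute B*t = 0.44 * 5.5 = 2.42
Step 2: x = sqrt(2.42)
x = 1.556 um


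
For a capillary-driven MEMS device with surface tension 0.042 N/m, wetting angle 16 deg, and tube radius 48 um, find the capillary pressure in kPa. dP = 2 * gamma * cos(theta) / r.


Step 1: cos(16 deg) = 0.9613
Step 2: Convert r to m: r = 48e-6 m
Step 3: dP = 2 * 0.042 * 0.9613 / 48e-6 = 1682.3 Pa
Step 4: Convert Pa to kPa (divide by 1000).
dP = 1.68 kPa


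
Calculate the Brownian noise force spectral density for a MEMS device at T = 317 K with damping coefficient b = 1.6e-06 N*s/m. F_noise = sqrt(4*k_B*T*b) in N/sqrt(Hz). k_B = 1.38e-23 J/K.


Step 1: Compute 4 * k_B * T * b
= 4 * 1.38e-23 * 317 * 1.6e-06
= 2.7997e-26 N^2/Hz
Step 2: F_noise = sqrt(2.7997e-26)
F_noise = 1.67e-13 N/sqrt(Hz)


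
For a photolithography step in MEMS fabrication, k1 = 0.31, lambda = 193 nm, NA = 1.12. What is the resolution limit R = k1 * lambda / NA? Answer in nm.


Step 1: Identify values: k1 = 0.31, lambda = 193 nm, NA = 1.12
Step 2: R = k1 * lambda / NA
R = 0.31 * 193 / 1.12
R = 53.4 nm


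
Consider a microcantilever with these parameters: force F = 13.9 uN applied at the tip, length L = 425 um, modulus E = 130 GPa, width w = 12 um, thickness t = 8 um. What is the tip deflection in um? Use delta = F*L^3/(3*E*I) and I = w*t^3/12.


Step 1: Calculate the second moment of area.
I = w * t^3 / 12 = 12 * 8^3 / 12 = 512.0 um^4
Step 2: Convert E to consistent units (1 GPa = 1000 uN/um^2).
E = 130 GPa = 130000 uN/um^2
Step 3: Calculate tip deflection.
delta = F * L^3 / (3 * E * I)
delta = 13.9 * 425^3 / (3 * 130000 * 512.0)
delta = 5.3438 um


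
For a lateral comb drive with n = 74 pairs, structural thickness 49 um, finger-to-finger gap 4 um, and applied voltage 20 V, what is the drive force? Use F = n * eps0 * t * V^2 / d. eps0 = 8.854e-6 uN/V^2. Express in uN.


Step 1: Parameters: n=74, eps0=8.854e-6 uN/V^2, t=49 um, V=20 V, d=4 um
Step 2: V^2 = 400
Step 3: F = 74 * 8.854e-6 * 49 * 400 / 4
F = 3.21 uN


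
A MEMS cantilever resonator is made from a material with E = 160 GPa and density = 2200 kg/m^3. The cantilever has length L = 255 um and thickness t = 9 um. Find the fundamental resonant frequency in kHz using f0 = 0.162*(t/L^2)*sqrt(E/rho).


Step 1: Convert units to SI.
t_SI = 9e-6 m, L_SI = 255e-6 m
Step 2: Calculate sqrt(E/rho).
sqrt(160e9 / 2200) = 8528.03 m/s
Step 3: Compute f0.
f0 = 0.162 * 9e-6 / (255e-6)^2 * 8528.03 = 191216.7 Hz = 191.22 kHz


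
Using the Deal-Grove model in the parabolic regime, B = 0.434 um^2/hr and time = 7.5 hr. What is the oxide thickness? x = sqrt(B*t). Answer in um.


Step 1: Compute B*t = 0.434 * 7.5 = 3.255
Step 2: x = sqrt(3.255)
x = 1.804 um


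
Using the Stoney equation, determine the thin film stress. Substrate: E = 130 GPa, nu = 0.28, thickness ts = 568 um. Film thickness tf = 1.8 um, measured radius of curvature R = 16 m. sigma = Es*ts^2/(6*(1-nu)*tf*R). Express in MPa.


Step 1: Compute numerator: Es * ts^2 = 130 * 568^2 = 41941120 (GPa*um^2)
Step 2: Compute denominator (R in um): 6*(1-nu)*tf*R = 6*0.72*1.8*16e6 = 124416000.0 (um^2)
Step 3: sigma (GPa) = 41941120 / 124416000.0 = 3.37104e-01 GPa
Step 4: Convert to MPa (x1000): sigma = 337.1 MPa


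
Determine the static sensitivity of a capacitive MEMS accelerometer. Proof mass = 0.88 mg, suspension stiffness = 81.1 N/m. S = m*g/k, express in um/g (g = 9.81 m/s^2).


Step 1: Convert mass: m = 0.88 mg = 8.80e-07 kg
Step 2: S = m * g / k = 8.80e-07 * 9.81 / 81.1
Step 3: S = 1.06e-07 m/g
Step 4: Convert to um/g: S = 0.106 um/g


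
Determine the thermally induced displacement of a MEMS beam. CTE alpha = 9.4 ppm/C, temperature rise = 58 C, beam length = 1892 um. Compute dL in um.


Step 1: Convert CTE: alpha = 9.4 ppm/C = 9.4e-6 /C
Step 2: dL = 9.4e-6 * 58 * 1892
dL = 1.0315 um


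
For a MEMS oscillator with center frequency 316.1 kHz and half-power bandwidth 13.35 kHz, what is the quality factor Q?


Step 1: Q = f0 / bandwidth
Step 2: Q = 316.1 / 13.35
Q = 23.7


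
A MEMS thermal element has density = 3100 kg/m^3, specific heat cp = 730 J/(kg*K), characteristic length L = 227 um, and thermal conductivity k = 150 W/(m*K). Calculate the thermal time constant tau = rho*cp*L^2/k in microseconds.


Step 1: Convert L to m: L = 227e-6 m
Step 2: L^2 = (227e-6)^2 = 5.1529e-08 m^2
Step 3: tau = 3100 * 730 * 5.1529e-08 / 150 = 7.7740085e-04 s
Step 4: Convert to microseconds (multiply by 1e6).
tau = 777.401 us


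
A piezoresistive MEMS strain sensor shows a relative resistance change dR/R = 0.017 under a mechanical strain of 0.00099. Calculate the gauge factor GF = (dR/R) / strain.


Step 1: Identify values.
dR/R = 0.017, strain = 0.00099
Step 2: GF = (dR/R) / strain = 0.017 / 0.00099
GF = 17.2


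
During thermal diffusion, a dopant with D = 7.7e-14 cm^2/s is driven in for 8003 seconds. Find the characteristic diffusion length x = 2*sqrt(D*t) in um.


Step 1: Compute D*t = 7.7e-14 * 8003 = 6.16231e-10 cm^2
Step 2: sqrt(D*t) = 2.4824e-05 cm
Step 3: x = 2 * 2.4824e-05 cm = 4.9648e-05 cm
Step 4: Convert to um (1 cm = 1e4 um): x = 0.496 um


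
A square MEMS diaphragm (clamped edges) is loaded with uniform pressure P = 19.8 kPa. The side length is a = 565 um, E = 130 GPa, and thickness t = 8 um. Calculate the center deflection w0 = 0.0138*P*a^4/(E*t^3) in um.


Step 1: Convert pressure to compatible units (E is in GPa, so P in GPa).
P = 19.8 kPa = 19.8e-6 GPa
Step 2: Compute numerator: 0.0138 * P * a^4.
a^4 = 565^4 = 101904600625
numerator = 0.0138 * 19.8e-6 * 101904600625 = 2.78444e+04
Step 3: Compute denominator: E * t^3 = 130 * 8^3 = 66560
Step 4: w0 = numerator / denominator = 2.78444e+04 / 66560 = 0.4183 um


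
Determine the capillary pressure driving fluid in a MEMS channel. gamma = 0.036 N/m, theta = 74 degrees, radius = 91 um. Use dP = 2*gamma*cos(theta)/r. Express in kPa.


Step 1: cos(74 deg) = 0.2756
Step 2: Convert r to m: r = 91e-6 m
Step 3: dP = 2 * 0.036 * 0.2756 / 91e-6 = 218.1 Pa
Step 4: Convert Pa to kPa (divide by 1000).
dP = 0.22 kPa


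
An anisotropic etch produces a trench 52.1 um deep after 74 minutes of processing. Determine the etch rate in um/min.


Step 1: Etch rate = depth / time
Step 2: rate = 52.1 / 74
rate = 0.704 um/min


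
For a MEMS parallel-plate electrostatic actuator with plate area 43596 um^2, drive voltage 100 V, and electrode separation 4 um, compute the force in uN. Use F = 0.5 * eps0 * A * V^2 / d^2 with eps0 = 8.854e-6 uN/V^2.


Step 1: Identify parameters.
eps0 = 8.854e-6 uN/V^2, A = 43596 um^2, V = 100 V, d = 4 um
Step 2: Compute V^2 = 100^2 = 10000
Step 3: Compute d^2 = 4^2 = 16
Step 4: F = 0.5 * 8.854e-6 * 43596 * 10000 / 16
F = 120.625 uN


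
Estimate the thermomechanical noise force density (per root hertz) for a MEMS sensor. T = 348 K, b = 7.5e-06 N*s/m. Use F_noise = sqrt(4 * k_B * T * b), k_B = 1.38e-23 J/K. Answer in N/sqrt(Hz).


Step 1: Compute 4 * k_B * T * b
= 4 * 1.38e-23 * 348 * 7.5e-06
= 1.4407e-25 N^2/Hz
Step 2: F_noise = sqrt(1.4407e-25)
F_noise = 3.80e-13 N/sqrt(Hz)


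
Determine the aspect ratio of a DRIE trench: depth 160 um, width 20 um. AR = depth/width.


Step 1: AR = depth / width
Step 2: AR = 160 / 20
AR = 8.0


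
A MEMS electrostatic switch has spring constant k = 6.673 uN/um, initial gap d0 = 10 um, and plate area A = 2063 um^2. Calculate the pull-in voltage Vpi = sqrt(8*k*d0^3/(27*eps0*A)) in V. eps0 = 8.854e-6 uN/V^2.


Step 1: Compute numerator: 8 * k * d0^3 = 8 * 6.673 * 10^3 = 53384.0
Step 2: Compute denominator: 27 * eps0 * A = 27 * 8.854e-6 * 2063 = 0.493177
Step 3: Vpi = sqrt(53384.0 / 0.493177)
Vpi = 329.01 V


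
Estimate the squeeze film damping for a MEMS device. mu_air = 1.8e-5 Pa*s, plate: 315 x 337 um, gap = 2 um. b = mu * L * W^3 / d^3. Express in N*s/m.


Step 1: Convert to SI.
L = 315e-6 m, W = 337e-6 m, d = 2e-6 m
Step 2: W^3 = (337e-6)^3 = 3.83e-11 m^3
Step 3: d^3 = (2e-6)^3 = 8.00e-18 m^3
Step 4: b = 1.8e-5 * 315e-6 * 3.83e-11 / 8.00e-18
b = 2.71e-02 N*s/m


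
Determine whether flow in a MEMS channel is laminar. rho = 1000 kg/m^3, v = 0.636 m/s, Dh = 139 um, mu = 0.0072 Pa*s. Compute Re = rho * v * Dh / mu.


Step 1: Convert Dh to meters: Dh = 139e-6 m
Step 2: Re = rho * v * Dh / mu
Re = 1000 * 0.636 * 139e-6 / 0.0072
Re = 12.278
Since Re = 12.278 is below ~2300, the flow is laminar.


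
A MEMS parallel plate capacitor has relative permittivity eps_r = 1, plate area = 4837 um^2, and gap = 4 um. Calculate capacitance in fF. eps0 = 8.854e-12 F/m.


Step 1: Convert area to m^2: A = 4837e-12 m^2
Step 2: Convert gap to m: d = 4e-6 m
Step 3: C = eps0 * eps_r * A / d
C = 8.854e-12 * 1 * 4837e-12 / 4e-6
Step 4: Convert to fF (multiply by 1e15).
C = 10.71 fF


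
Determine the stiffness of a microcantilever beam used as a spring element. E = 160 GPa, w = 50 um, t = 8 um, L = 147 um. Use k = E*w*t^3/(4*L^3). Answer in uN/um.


Step 1: Convert E to consistent units (1 GPa = 1000 uN/um^2).
E = 160 GPa = 160000 uN/um^2
Step 2: Compute t^3 = 8^3 = 512
Step 3: Compute L^3 = 147^3 = 3176523
Step 4: k = 160000 * 50 * 512 / (4 * 3176523)
k = 322.3651 uN/um


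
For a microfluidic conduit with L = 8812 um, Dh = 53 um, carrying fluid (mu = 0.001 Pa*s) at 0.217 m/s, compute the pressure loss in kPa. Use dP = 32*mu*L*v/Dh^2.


Step 1: Convert to SI: L = 8812e-6 m, Dh = 53e-6 m
Step 2: dP = 32 * 0.001 * 8812e-6 * 0.217 / (53e-6)^2
Step 3: dP = 21783.74 Pa
Step 4: Convert to kPa: dP = 21.78 kPa


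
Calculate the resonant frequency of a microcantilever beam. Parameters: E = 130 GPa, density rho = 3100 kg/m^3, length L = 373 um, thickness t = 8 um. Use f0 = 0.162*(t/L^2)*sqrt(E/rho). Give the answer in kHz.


Step 1: Convert units to SI.
t_SI = 8e-6 m, L_SI = 373e-6 m
Step 2: Calculate sqrt(E/rho).
sqrt(130e9 / 3100) = 6475.76 m/s
Step 3: Compute f0.
f0 = 0.162 * 8e-6 / (373e-6)^2 * 6475.76 = 60322.3 Hz = 60.32 kHz


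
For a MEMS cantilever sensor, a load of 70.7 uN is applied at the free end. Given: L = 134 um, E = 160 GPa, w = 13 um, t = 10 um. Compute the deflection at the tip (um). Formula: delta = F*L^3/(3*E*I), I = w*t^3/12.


Step 1: Calculate the second moment of area.
I = w * t^3 / 12 = 13 * 10^3 / 12 = 1083.3333 um^4
Step 2: Convert E to consistent units (1 GPa = 1000 uN/um^2).
E = 160 GPa = 160000 uN/um^2
Step 3: Calculate tip deflection.
delta = F * L^3 / (3 * E * I)
delta = 70.7 * 134^3 / (3 * 160000 * 1083.3333)
delta = 0.3271 um


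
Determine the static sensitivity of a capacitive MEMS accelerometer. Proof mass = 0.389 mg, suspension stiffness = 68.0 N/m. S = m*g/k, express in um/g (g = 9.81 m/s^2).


Step 1: Convert mass: m = 0.389 mg = 3.89e-07 kg
Step 2: S = m * g / k = 3.89e-07 * 9.81 / 68.0
Step 3: S = 5.61e-08 m/g
Step 4: Convert to um/g: S = 0.056 um/g


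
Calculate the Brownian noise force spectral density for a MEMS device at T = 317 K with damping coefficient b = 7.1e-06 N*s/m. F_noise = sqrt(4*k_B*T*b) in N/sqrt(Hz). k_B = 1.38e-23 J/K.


Step 1: Compute 4 * k_B * T * b
= 4 * 1.38e-23 * 317 * 7.1e-06
= 1.2424e-25 N^2/Hz
Step 2: F_noise = sqrt(1.2424e-25)
F_noise = 3.52e-13 N/sqrt(Hz)


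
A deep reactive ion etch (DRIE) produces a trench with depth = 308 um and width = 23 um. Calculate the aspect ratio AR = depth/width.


Step 1: AR = depth / width
Step 2: AR = 308 / 23
AR = 13.4


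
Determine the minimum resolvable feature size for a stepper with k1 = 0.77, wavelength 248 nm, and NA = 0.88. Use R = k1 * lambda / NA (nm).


Step 1: Identify values: k1 = 0.77, lambda = 248 nm, NA = 0.88
Step 2: R = k1 * lambda / NA
R = 0.77 * 248 / 0.88
R = 217.0 nm


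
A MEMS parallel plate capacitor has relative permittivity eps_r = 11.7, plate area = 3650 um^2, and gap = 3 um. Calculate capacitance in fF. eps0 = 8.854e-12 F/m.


Step 1: Convert area to m^2: A = 3650e-12 m^2
Step 2: Convert gap to m: d = 3e-6 m
Step 3: C = eps0 * eps_r * A / d
C = 8.854e-12 * 11.7 * 3650e-12 / 3e-6
Step 4: Convert to fF (multiply by 1e15).
C = 126.04 fF


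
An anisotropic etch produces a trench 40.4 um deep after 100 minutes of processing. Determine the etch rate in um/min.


Step 1: Etch rate = depth / time
Step 2: rate = 40.4 / 100
rate = 0.404 um/min


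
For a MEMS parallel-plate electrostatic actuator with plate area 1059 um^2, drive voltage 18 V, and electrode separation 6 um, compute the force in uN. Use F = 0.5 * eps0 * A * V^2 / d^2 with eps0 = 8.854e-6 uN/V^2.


Step 1: Identify parameters.
eps0 = 8.854e-6 uN/V^2, A = 1059 um^2, V = 18 V, d = 6 um
Step 2: Compute V^2 = 18^2 = 324
Step 3: Compute d^2 = 6^2 = 36
Step 4: F = 0.5 * 8.854e-6 * 1059 * 324 / 36
F = 0.042 uN


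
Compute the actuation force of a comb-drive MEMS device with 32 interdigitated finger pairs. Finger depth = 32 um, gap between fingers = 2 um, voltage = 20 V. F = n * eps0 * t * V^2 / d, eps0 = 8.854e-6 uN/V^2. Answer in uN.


Step 1: Parameters: n=32, eps0=8.854e-6 uN/V^2, t=32 um, V=20 V, d=2 um
Step 2: V^2 = 400
Step 3: F = 32 * 8.854e-6 * 32 * 400 / 2
F = 1.813 uN


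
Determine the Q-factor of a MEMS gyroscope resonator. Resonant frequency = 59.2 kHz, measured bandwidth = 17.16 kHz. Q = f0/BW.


Step 1: Q = f0 / bandwidth
Step 2: Q = 59.2 / 17.16
Q = 3.4


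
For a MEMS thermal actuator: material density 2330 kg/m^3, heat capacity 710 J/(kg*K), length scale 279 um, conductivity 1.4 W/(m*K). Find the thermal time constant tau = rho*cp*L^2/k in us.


Step 1: Convert L to m: L = 279e-6 m
Step 2: L^2 = (279e-6)^2 = 7.7841e-08 m^2
Step 3: tau = 2330 * 710 * 7.7841e-08 / 1.4 = 9.198026164e-02 s
Step 4: Convert to microseconds (multiply by 1e6).
tau = 91980.262 us


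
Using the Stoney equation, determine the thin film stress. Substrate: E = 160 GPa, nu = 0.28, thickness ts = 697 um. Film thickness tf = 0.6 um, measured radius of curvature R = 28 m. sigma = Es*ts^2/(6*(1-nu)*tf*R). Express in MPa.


Step 1: Compute numerator: Es * ts^2 = 160 * 697^2 = 77729440 (GPa*um^2)
Step 2: Compute denominator (R in um): 6*(1-nu)*tf*R = 6*0.72*0.6*28e6 = 72576000.0 (um^2)
Step 3: sigma (GPa) = 77729440 / 72576000.0 = 1.071007e+00 GPa
Step 4: Convert to MPa (x1000): sigma = 1071.0 MPa


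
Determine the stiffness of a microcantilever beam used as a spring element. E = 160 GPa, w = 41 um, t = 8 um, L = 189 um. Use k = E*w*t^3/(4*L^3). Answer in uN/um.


Step 1: Convert E to consistent units (1 GPa = 1000 uN/um^2).
E = 160 GPa = 160000 uN/um^2
Step 2: Compute t^3 = 8^3 = 512
Step 3: Compute L^3 = 189^3 = 6751269
Step 4: k = 160000 * 41 * 512 / (4 * 6751269)
k = 124.3737 uN/um


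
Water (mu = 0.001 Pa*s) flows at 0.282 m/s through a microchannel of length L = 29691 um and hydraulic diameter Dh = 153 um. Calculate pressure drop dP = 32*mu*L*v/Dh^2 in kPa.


Step 1: Convert to SI: L = 29691e-6 m, Dh = 153e-6 m
Step 2: dP = 32 * 0.001 * 29691e-6 * 0.282 / (153e-6)^2
Step 3: dP = 11445.67 Pa
Step 4: Convert to kPa: dP = 11.45 kPa


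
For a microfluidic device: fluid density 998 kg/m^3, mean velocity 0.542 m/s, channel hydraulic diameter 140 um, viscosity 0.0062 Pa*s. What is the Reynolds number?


Step 1: Convert Dh to meters: Dh = 140e-6 m
Step 2: Re = rho * v * Dh / mu
Re = 998 * 0.542 * 140e-6 / 0.0062
Re = 12.214


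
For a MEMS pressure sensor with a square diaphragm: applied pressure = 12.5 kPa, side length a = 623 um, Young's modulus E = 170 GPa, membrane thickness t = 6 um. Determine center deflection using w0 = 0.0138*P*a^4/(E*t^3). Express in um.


Step 1: Convert pressure to compatible units (E is in GPa, so P in GPa).
P = 12.5 kPa = 12.5e-6 GPa
Step 2: Compute numerator: 0.0138 * P * a^4.
a^4 = 623^4 = 150644120641
numerator = 0.0138 * 12.5e-6 * 150644120641 = 2.59861e+04
Step 3: Compute denominator: E * t^3 = 170 * 6^3 = 36720
Step 4: w0 = numerator / denominator = 2.59861e+04 / 36720 = 0.7077 um


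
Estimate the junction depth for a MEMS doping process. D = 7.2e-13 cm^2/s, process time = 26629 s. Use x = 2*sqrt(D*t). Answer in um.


Step 1: Compute D*t = 7.2e-13 * 26629 = 1.917288e-08 cm^2
Step 2: sqrt(D*t) = 1.38466e-04 cm
Step 3: x = 2 * 1.38466e-04 cm = 2.76932e-04 cm
Step 4: Convert to um (1 cm = 1e4 um): x = 2.769 um


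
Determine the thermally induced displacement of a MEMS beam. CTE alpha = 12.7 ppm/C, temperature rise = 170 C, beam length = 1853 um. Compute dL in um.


Step 1: Convert CTE: alpha = 12.7 ppm/C = 12.7e-6 /C
Step 2: dL = 12.7e-6 * 170 * 1853
dL = 4.0006 um


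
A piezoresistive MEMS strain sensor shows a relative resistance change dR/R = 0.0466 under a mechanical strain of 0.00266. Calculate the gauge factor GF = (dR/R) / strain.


Step 1: Identify values.
dR/R = 0.0466, strain = 0.00266
Step 2: GF = (dR/R) / strain = 0.0466 / 0.00266
GF = 17.5


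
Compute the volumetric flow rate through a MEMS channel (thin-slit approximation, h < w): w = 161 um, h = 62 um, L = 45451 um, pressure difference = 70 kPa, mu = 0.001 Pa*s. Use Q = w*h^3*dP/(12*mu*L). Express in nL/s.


Step 1: Convert all dimensions to SI (meters).
w = 161e-6 m, h = 62e-6 m, L = 45451e-6 m, dP = 70e3 Pa
Step 2: Q = w * h^3 * dP / (12 * mu * L)
Q = 161e-6 * (62e-6)^3 * 70e3 / (12 * 0.001 * 45451e-6) = 4.92463782e-09 m^3/s
Step 3: Convert Q from m^3/s to nL/s (1 m^3 = 1e12 nL, so multiply by 1e12).
Q = 4924.638 nL/s


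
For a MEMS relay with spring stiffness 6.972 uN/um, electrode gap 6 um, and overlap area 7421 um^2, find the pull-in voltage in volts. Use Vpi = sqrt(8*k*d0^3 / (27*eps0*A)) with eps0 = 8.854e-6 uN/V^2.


Step 1: Compute numerator: 8 * k * d0^3 = 8 * 6.972 * 6^3 = 12047.616
Step 2: Compute denominator: 27 * eps0 * A = 27 * 8.854e-6 * 7421 = 1.774049
Step 3: Vpi = sqrt(12047.616 / 1.774049)
Vpi = 82.41 V


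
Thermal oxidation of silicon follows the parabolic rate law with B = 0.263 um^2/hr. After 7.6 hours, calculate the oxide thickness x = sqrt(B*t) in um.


Step 1: Compute B*t = 0.263 * 7.6 = 1.9988
Step 2: x = sqrt(1.9988)
x = 1.414 um


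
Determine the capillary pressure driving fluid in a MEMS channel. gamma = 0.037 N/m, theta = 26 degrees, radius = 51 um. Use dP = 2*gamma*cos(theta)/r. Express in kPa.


Step 1: cos(26 deg) = 0.8988
Step 2: Convert r to m: r = 51e-6 m
Step 3: dP = 2 * 0.037 * 0.8988 / 51e-6 = 1304.1 Pa
Step 4: Convert Pa to kPa (divide by 1000).
dP = 1.3 kPa


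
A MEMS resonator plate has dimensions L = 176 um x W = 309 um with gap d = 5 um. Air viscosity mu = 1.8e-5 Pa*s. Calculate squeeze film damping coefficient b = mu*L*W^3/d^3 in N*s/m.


Step 1: Convert to SI.
L = 176e-6 m, W = 309e-6 m, d = 5e-6 m
Step 2: W^3 = (309e-6)^3 = 2.95e-11 m^3
Step 3: d^3 = (5e-6)^3 = 1.25e-16 m^3
Step 4: b = 1.8e-5 * 176e-6 * 2.95e-11 / 1.25e-16
b = 7.48e-04 N*s/m


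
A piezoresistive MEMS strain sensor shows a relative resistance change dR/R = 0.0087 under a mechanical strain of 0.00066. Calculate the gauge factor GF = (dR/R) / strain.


Step 1: Identify values.
dR/R = 0.0087, strain = 0.00066
Step 2: GF = (dR/R) / strain = 0.0087 / 0.00066
GF = 13.2


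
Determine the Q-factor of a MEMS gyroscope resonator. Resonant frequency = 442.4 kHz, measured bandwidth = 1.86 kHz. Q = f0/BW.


Step 1: Q = f0 / bandwidth
Step 2: Q = 442.4 / 1.86
Q = 237.8
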